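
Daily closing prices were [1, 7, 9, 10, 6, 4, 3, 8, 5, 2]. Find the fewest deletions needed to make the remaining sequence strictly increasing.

Fewest deletions = n − (longest strictly increasing subsequence).
i:      1  2  3  4  5  6  7  8  9 10
a[i]:   1  7  9 10  6  4  3  8  5  2
dp:     1  2  3  4  2  2  2  3  3  2
max dp = 4, so deletions = 10 − 4 = 6.

6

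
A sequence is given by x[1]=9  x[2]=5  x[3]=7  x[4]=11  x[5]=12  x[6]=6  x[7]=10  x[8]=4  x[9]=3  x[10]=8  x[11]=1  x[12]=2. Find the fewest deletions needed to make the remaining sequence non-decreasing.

Fewest deletions = n − (longest non-decreasing subsequence).
Patience tails:
9 → extends → [9]
5 → replaces 9 → [5]
7 → extends → [5, 7]
11 → extends → [5, 7, 11]
12 → extends → [5, 7, 11, 12]
6 → replaces 7 → [5, 6, 11, 12]
10 → replaces 11 → [5, 6, 10, 12]
4 → replaces 5 → [4, 6, 10, 12]
3 → replaces 4 → [3, 6, 10, 12]
8 → replaces 10 → [3, 6, 8, 12]
1 → replaces 3 → [1, 6, 8, 12]
2 → replaces 6 → [1, 2, 8, 12]
Longest non-decreasing subsequence has length 4, so deletions = 12 − 4 = 8.

8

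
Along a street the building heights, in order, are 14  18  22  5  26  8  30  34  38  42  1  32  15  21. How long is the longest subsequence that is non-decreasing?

Let dp[i] be the length of the longest such subsequence ending at index i:
i:      1  2  3  4  5  6  7  8  9 10 11 12 13 14
a[i]:  14 18 22  5 26  8 30 34 38 42  1 32 15 21
dp:     1  2  3  1  4  2  5  6  7  8  1  6  3  4
Maximum dp value is 8.

8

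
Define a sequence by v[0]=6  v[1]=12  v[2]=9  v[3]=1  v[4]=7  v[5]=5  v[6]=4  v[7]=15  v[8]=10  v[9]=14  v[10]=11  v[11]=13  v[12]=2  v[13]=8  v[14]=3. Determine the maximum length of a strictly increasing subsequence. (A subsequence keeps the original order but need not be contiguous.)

5

Track the smallest tail for each achievable length (strict):
6 → extends → [6]
12 → extends → [6, 12]
9 → replaces 12 → [6, 9]
1 → replaces 6 → [1, 9]
7 → replaces 9 → [1, 7]
5 → replaces 7 → [1, 5]
4 → replaces 5 → [1, 4]
15 → extends → [1, 4, 15]
10 → replaces 15 → [1, 4, 10]
14 → extends → [1, 4, 10, 14]
11 → replaces 14 → [1, 4, 10, 11]
13 → extends → [1, 4, 10, 11, 13]
2 → replaces 4 → [1, 2, 10, 11, 13]
8 → replaces 10 → [1, 2, 8, 11, 13]
3 → replaces 8 → [1, 2, 3, 11, 13]
Five tails, so the longest strictly increasing subsequence has length 5 (e.g. 6, 9, 10, 11, 13).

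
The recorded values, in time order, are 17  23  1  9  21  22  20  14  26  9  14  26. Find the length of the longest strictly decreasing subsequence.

5

Negate each value so 'decreasing' becomes 'increasing', then run patience tails on the negated sequence:
-17 → extends → [-17]
-23 → replaces -17 → [-23]
-1 → extends → [-23, -1]
-9 → replaces -1 → [-23, -9]
-21 → replaces -9 → [-23, -21]
-22 → replaces -21 → [-23, -22]
-20 → extends → [-23, -22, -20]
-14 → extends → [-23, -22, -20, -14]
-26 → replaces -23 → [-26, -22, -20, -14]
-9 → extends → [-26, -22, -20, -14, -9]
-14 → already a tail → [-26, -22, -20, -14, -9]
-26 → already a tail → [-26, -22, -20, -14, -9]
Five tails, so the longest strictly decreasing subsequence of the original has length 5.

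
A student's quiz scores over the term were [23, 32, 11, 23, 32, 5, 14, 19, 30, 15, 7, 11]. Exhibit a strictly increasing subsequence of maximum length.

11, 14, 19, 30

Patience tails give the LIS length; then backtrack through the dp parents:
23 → extends → [23]
32 → extends → [23, 32]
11 → replaces 23 → [11, 32]
23 → replaces 32 → [11, 23]
32 → extends → [11, 23, 32]
5 → replaces 11 → [5, 23, 32]
14 → replaces 23 → [5, 14, 32]
19 → replaces 32 → [5, 14, 19]
30 → extends → [5, 14, 19, 30]
15 → replaces 19 → [5, 14, 15, 30]
7 → replaces 14 → [5, 7, 15, 30]
11 → replaces 15 → [5, 7, 11, 30]
Length 4; one witness is 11, 14, 19, 30.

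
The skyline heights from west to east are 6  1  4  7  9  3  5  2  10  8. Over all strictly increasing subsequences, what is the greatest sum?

Let S[i] be the best sum of a strictly increasing subsequence ending at i:
i:      1  2  3  4  5  6  7  8  9 10
a[i]:   6  1  4  7  9  3  5  2 10  8
S:      6  1  5 13 22  4 10  3 32 21
Maximum is 32 (e.g. 6 + 7 + 9 + 10).

32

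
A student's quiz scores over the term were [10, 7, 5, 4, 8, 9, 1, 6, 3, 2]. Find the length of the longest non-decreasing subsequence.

Track the smallest tail for each achievable length (allowing ties):
10 → extends → [10]
7 → replaces 10 → [7]
5 → replaces 7 → [5]
4 → replaces 5 → [4]
8 → extends → [4, 8]
9 → extends → [4, 8, 9]
1 → replaces 4 → [1, 8, 9]
6 → replaces 8 → [1, 6, 9]
3 → replaces 6 → [1, 3, 9]
2 → replaces 3 → [1, 2, 9]
Three tails, so the longest non-decreasing subsequence has length 3 (e.g. 7, 8, 9).

3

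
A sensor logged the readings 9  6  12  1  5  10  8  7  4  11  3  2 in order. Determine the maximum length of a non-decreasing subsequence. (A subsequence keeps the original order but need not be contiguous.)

4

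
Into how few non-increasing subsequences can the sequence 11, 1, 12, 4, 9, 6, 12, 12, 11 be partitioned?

Place each on the leftmost legal pile:
11 → new pile 1 (tops now [11])
1 → pile 1 (tops now [1])
12 → new pile 2 (tops now [1, 12])
4 → pile 2 (tops now [1, 4])
9 → new pile 3 (tops now [1, 4, 9])
6 → pile 3 (tops now [1, 4, 6])
12 → new pile 4 (tops now [1, 4, 6, 12])
12 → pile 4 (tops now [1, 4, 6, 12])
11 → pile 4 (tops now [1, 4, 6, 11])
Four piles.

4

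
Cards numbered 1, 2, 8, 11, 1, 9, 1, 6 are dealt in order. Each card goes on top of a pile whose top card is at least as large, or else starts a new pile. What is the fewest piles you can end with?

Place each on the leftmost legal pile:
1 → new pile 1 (tops now [1])
2 → new pile 2 (tops now [1, 2])
8 → new pile 3 (tops now [1, 2, 8])
11 → new pile 4 (tops now [1, 2, 8, 11])
1 → pile 1 (tops now [1, 2, 8, 11])
9 → pile 4 (tops now [1, 2, 8, 9])
1 → pile 1 (tops now [1, 2, 8, 9])
6 → pile 3 (tops now [1, 2, 6, 9])
Four piles.

4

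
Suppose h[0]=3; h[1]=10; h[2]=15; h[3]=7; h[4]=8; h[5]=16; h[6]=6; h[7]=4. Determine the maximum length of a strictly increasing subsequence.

Let dp[i] be the length of the longest such subsequence ending at index i:
i:      0  1  2  3  4  5  6  7
h[i]:   3 10 15  7  8 16  6  4
dp:     1  2  3  2  3  4  2  2
Maximum dp value is 4.

4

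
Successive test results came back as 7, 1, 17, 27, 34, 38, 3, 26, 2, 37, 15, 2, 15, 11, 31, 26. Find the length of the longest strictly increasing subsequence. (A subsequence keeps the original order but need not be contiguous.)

5

Let dp[i] be the length of the longest such subsequence ending at index i:
i:      1  2  3  4  5  6  7  8  9 10 11 12 13 14 15 16
a[i]:   7  1 17 27 34 38  3 26  2 37 15  2 15 11 31 26
dp:     1  1  2  3  4  5  2  3  2  5  3  2  3  3  4  4
Maximum dp value is 5.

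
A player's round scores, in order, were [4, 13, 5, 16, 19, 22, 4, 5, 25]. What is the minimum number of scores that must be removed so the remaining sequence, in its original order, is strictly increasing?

3

Fewest deletions = n − (longest strictly increasing subsequence).
Patience tails:
4 → extends → [4]
13 → extends → [4, 13]
5 → replaces 13 → [4, 5]
16 → extends → [4, 5, 16]
19 → extends → [4, 5, 16, 19]
22 → extends → [4, 5, 16, 19, 22]
4 → already a tail → [4, 5, 16, 19, 22]
5 → already a tail → [4, 5, 16, 19, 22]
25 → extends → [4, 5, 16, 19, 22, 25]
Longest strictly increasing subsequence has length 6, so deletions = 9 − 6 = 3.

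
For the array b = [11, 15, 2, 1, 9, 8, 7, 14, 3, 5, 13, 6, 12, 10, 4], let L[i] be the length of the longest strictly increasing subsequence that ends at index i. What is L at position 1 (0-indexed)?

2

dp[i] = 1 + max{dp[j] : j<i, b[j]<b[i]} (or 1 if no such j):
i:      0  1  2  3  4  5  6  7  8  9 10 11 12 13 14
b[i]:  11 15  2  1  9  8  7 14  3  5 13  6 12 10  4
dp:     1  2  1  1  2  2  2  3  2  3  4  4  5  5  3
At index 1 the value is 2.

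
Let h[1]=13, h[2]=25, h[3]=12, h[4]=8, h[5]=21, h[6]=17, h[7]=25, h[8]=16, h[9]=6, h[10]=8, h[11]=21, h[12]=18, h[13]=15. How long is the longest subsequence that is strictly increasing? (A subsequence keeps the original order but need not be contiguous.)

3

Let dp[i] be the length of the longest such subsequence ending at index i:
i:      1  2  3  4  5  6  7  8  9 10 11 12 13
h[i]:  13 25 12  8 21 17 25 16  6  8 21 18 15
dp:     1  2  1  1  2  2  3  2  1  2  3  3  3
Maximum dp value is 3.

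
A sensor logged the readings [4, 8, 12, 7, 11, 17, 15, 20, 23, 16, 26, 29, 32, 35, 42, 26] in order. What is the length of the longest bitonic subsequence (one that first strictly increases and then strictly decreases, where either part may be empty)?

12

inc[i] = longest strictly increasing subsequence ending at i; dec[i] = longest strictly decreasing subsequence starting at i:
i:      1  2  3  4  5  6  7  8  9 10 11 12 13 14 15 16
a[i]:   4  8 12  7 11 17 15 20 23 16 26 29 32 35 42 26
inc:    1  2  3  2  3  4  4  5  6  5  7  8  9 10 11  7
dec:    1  2  2  1  1  2  1  2  2  1  1  2  2  2  2  1
Best peak at i=15 (value 42): inc=11, dec=2, length 11+2−1 = 12.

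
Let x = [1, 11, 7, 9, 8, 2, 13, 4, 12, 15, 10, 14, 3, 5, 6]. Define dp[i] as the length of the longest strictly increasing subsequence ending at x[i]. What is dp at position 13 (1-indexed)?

dp[i] = 1 + max{dp[j] : j<i, x[j]<x[i]} (or 1 if no such j):
i:      1  2  3  4  5  6  7  8  9 10 11 12 13 14 15
x[i]:   1 11  7  9  8  2 13  4 12 15 10 14  3  5  6
dp:     1  2  2  3  3  2  4  3  4  5  4  5  3  4  5
At index 13 the value is 3.

3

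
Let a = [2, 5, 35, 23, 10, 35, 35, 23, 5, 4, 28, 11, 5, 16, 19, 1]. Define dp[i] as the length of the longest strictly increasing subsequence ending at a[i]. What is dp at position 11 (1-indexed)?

5

dp[i] = 1 + max{dp[j] : j<i, a[j]<a[i]} (or 1 if no such j):
i:      1  2  3  4  5  6  7  8  9 10 11 12 13 14 15 16
a[i]:   2  5 35 23 10 35 35 23  5  4 28 11  5 16 19  1
dp:     1  2  3  3  3  4  4  4  2  2  5  4  3  5  6  1
At index 11 the value is 5.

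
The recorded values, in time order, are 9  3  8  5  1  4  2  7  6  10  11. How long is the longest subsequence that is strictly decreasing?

Negate each value so 'decreasing' becomes 'increasing', then run patience tails on the negated sequence:
-9 → extends → [-9]
-3 → extends → [-9, -3]
-8 → replaces -3 → [-9, -8]
-5 → extends → [-9, -8, -5]
-1 → extends → [-9, -8, -5, -1]
-4 → replaces -1 → [-9, -8, -5, -4]
-2 → extends → [-9, -8, -5, -4, -2]
-7 → replaces -5 → [-9, -8, -7, -4, -2]
-6 → replaces -4 → [-9, -8, -7, -6, -2]
-10 → replaces -9 → [-10, -8, -7, -6, -2]
-11 → replaces -10 → [-11, -8, -7, -6, -2]
Five tails, so the longest strictly decreasing subsequence of the original has length 5.

5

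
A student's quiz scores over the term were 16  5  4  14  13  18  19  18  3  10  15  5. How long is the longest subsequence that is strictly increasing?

4

Let dp[i] be the length of the longest such subsequence ending at index i:
i:      1  2  3  4  5  6  7  8  9 10 11 12
a[i]:  16  5  4 14 13 18 19 18  3 10 15  5
dp:     1  1  1  2  2  3  4  3  1  2  3  2
Maximum dp value is 4.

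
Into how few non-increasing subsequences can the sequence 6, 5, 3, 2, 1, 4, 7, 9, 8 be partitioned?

4

The minimum number of non-increasing subsequences covering a sequence equals the length of its longest strictly increasing subsequence.
LIS length is 4 (e.g. 3, 4, 7, 9), so 4 piles are needed.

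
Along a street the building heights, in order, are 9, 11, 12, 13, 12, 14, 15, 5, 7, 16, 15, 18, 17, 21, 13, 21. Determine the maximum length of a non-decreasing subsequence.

10

Track the smallest tail for each achievable length (allowing ties):
9 → extends → [9]
11 → extends → [9, 11]
12 → extends → [9, 11, 12]
13 → extends → [9, 11, 12, 13]
12 → replaces 13 → [9, 11, 12, 12]
14 → extends → [9, 11, 12, 12, 14]
15 → extends → [9, 11, 12, 12, 14, 15]
5 → replaces 9 → [5, 11, 12, 12, 14, 15]
7 → replaces 11 → [5, 7, 12, 12, 14, 15]
16 → extends → [5, 7, 12, 12, 14, 15, 16]
15 → replaces 16 → [5, 7, 12, 12, 14, 15, 15]
18 → extends → [5, 7, 12, 12, 14, 15, 15, 18]
17 → replaces 18 → [5, 7, 12, 12, 14, 15, 15, 17]
21 → extends → [5, 7, 12, 12, 14, 15, 15, 17, 21]
13 → replaces 14 → [5, 7, 12, 12, 13, 15, 15, 17, 21]
21 → extends → [5, 7, 12, 12, 13, 15, 15, 17, 21, 21]
Ten tails, so the longest non-decreasing subsequence has length 10 (e.g. 9, 11, 12, 13, 14, 15, 16, 18, 21, 21).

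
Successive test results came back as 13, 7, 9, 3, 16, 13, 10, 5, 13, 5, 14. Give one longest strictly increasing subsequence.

7, 9, 10, 13, 14

Patience tails give the LIS length; then backtrack through the dp parents:
13 → extends → [13]
7 → replaces 13 → [7]
9 → extends → [7, 9]
3 → replaces 7 → [3, 9]
16 → extends → [3, 9, 16]
13 → replaces 16 → [3, 9, 13]
10 → replaces 13 → [3, 9, 10]
5 → replaces 9 → [3, 5, 10]
13 → extends → [3, 5, 10, 13]
5 → already a tail → [3, 5, 10, 13]
14 → extends → [3, 5, 10, 13, 14]
Length 5; one witness is 7, 9, 10, 13, 14.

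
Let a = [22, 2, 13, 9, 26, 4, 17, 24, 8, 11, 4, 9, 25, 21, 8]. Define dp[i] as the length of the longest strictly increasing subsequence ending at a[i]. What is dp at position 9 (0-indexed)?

dp[i] = 1 + max{dp[j] : j<i, a[j]<a[i]} (or 1 if no such j):
i:      0  1  2  3  4  5  6  7  8  9 10 11 12 13 14
a[i]:  22  2 13  9 26  4 17 24  8 11  4  9 25 21  8
dp:     1  1  2  2  3  2  3  4  3  4  2  4  5  5  3
At index 9 the value is 4.

4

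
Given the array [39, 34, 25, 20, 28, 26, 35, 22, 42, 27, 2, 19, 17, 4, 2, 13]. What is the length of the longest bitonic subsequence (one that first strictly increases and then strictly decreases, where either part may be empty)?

inc[i] = longest strictly increasing subsequence ending at i; dec[i] = longest strictly decreasing subsequence starting at i:
i:      1  2  3  4  5  6  7  8  9 10 11 12 13 14 15 16
a[i]:  39 34 25 20 28 26 35 22 42 27  2 19 17  4  2 13
inc:    1  1  1  1  2  2  3  2  4  3  1  2  2  2  1  3
dec:    9  8  6  5  7  6  6  5  6  5  1  4  3  2  1  1
Best peak at i=1 (value 39): inc=1, dec=9, length 1+9−1 = 9.

9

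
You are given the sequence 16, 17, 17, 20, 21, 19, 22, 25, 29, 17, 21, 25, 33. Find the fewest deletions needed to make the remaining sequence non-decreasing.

Fewest deletions = n − (longest non-decreasing subsequence).
Patience tails:
16 → extends → [16]
17 → extends → [16, 17]
17 → extends → [16, 17, 17]
20 → extends → [16, 17, 17, 20]
21 → extends → [16, 17, 17, 20, 21]
19 → replaces 20 → [16, 17, 17, 19, 21]
22 → extends → [16, 17, 17, 19, 21, 22]
25 → extends → [16, 17, 17, 19, 21, 22, 25]
29 → extends → [16, 17, 17, 19, 21, 22, 25, 29]
17 → replaces 19 → [16, 17, 17, 17, 21, 22, 25, 29]
21 → replaces 22 → [16, 17, 17, 17, 21, 21, 25, 29]
25 → replaces 29 → [16, 17, 17, 17, 21, 21, 25, 25]
33 → extends → [16, 17, 17, 17, 21, 21, 25, 25, 33]
Longest non-decreasing subsequence has length 9, so deletions = 13 − 9 = 4.

4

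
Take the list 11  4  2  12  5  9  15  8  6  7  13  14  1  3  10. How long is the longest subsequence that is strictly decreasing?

5

Negate each value so 'decreasing' becomes 'increasing', then run patience tails on the negated sequence:
-11 → extends → [-11]
-4 → extends → [-11, -4]
-2 → extends → [-11, -4, -2]
-12 → replaces -11 → [-12, -4, -2]
-5 → replaces -4 → [-12, -5, -2]
-9 → replaces -5 → [-12, -9, -2]
-15 → replaces -12 → [-15, -9, -2]
-8 → replaces -2 → [-15, -9, -8]
-6 → extends → [-15, -9, -8, -6]
-7 → replaces -6 → [-15, -9, -8, -7]
-13 → replaces -9 → [-15, -13, -8, -7]
-14 → replaces -13 → [-15, -14, -8, -7]
-1 → extends → [-15, -14, -8, -7, -1]
-3 → replaces -1 → [-15, -14, -8, -7, -3]
-10 → replaces -8 → [-15, -14, -10, -7, -3]
Five tails, so the longest strictly decreasing subsequence of the original has length 5.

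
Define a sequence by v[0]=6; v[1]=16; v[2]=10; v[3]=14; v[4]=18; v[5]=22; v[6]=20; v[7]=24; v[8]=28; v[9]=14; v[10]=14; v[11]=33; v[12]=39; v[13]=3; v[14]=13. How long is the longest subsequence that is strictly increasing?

Track the smallest tail for each achievable length (strict):
6 → extends → [6]
16 → extends → [6, 16]
10 → replaces 16 → [6, 10]
14 → extends → [6, 10, 14]
18 → extends → [6, 10, 14, 18]
22 → extends → [6, 10, 14, 18, 22]
20 → replaces 22 → [6, 10, 14, 18, 20]
24 → extends → [6, 10, 14, 18, 20, 24]
28 → extends → [6, 10, 14, 18, 20, 24, 28]
14 → already a tail → [6, 10, 14, 18, 20, 24, 28]
14 → already a tail → [6, 10, 14, 18, 20, 24, 28]
33 → extends → [6, 10, 14, 18, 20, 24, 28, 33]
39 → extends → [6, 10, 14, 18, 20, 24, 28, 33, 39]
3 → replaces 6 → [3, 10, 14, 18, 20, 24, 28, 33, 39]
13 → replaces 14 → [3, 10, 13, 18, 20, 24, 28, 33, 39]
Nine tails, so the longest strictly increasing subsequence has length 9 (e.g. 6, 10, 14, 18, 22, 24, 28, 33, 39).

9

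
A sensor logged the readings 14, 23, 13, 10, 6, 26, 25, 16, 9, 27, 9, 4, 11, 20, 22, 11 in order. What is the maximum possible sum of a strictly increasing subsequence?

Let S[i] be the best sum of a strictly increasing subsequence ending at i:
i:      1  2  3  4  5  6  7  8  9 10 11 12 13 14 15 16
a[i]:  14 23 13 10  6 26 25 16  9 27  9  4 11 20 22 11
S:     14 37 13 10  6 63 62 30 15 90 15  4 26 50 72 26
Maximum is 90 (e.g. 14 + 23 + 26 + 27).

90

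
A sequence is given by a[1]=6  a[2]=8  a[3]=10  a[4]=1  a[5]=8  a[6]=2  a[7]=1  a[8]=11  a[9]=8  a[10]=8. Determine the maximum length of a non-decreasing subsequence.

5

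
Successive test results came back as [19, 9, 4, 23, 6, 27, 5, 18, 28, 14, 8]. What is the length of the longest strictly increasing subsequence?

Track the smallest tail for each achievable length (strict):
19 → extends → [19]
9 → replaces 19 → [9]
4 → replaces 9 → [4]
23 → extends → [4, 23]
6 → replaces 23 → [4, 6]
27 → extends → [4, 6, 27]
5 → replaces 6 → [4, 5, 27]
18 → replaces 27 → [4, 5, 18]
28 → extends → [4, 5, 18, 28]
14 → replaces 18 → [4, 5, 14, 28]
8 → replaces 14 → [4, 5, 8, 28]
Four tails, so the longest strictly increasing subsequence has length 4 (e.g. 19, 23, 27, 28).

4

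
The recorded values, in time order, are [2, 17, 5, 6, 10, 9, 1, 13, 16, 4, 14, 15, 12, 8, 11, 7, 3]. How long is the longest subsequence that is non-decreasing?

7

Track the smallest tail for each achievable length (allowing ties):
2 → extends → [2]
17 → extends → [2, 17]
5 → replaces 17 → [2, 5]
6 → extends → [2, 5, 6]
10 → extends → [2, 5, 6, 10]
9 → replaces 10 → [2, 5, 6, 9]
1 → replaces 2 → [1, 5, 6, 9]
13 → extends → [1, 5, 6, 9, 13]
16 → extends → [1, 5, 6, 9, 13, 16]
4 → replaces 5 → [1, 4, 6, 9, 13, 16]
14 → replaces 16 → [1, 4, 6, 9, 13, 14]
15 → extends → [1, 4, 6, 9, 13, 14, 15]
12 → replaces 13 → [1, 4, 6, 9, 12, 14, 15]
8 → replaces 9 → [1, 4, 6, 8, 12, 14, 15]
11 → replaces 12 → [1, 4, 6, 8, 11, 14, 15]
7 → replaces 8 → [1, 4, 6, 7, 11, 14, 15]
3 → replaces 4 → [1, 3, 6, 7, 11, 14, 15]
Seven tails, so the longest non-decreasing subsequence has length 7 (e.g. 2, 5, 6, 10, 13, 14, 15).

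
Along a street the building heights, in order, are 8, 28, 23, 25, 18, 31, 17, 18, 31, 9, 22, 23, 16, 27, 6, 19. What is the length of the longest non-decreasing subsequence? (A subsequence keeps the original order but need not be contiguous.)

Track the smallest tail for each achievable length (allowing ties):
8 → extends → [8]
28 → extends → [8, 28]
23 → replaces 28 → [8, 23]
25 → extends → [8, 23, 25]
18 → replaces 23 → [8, 18, 25]
31 → extends → [8, 18, 25, 31]
17 → replaces 18 → [8, 17, 25, 31]
18 → replaces 25 → [8, 17, 18, 31]
31 → extends → [8, 17, 18, 31, 31]
9 → replaces 17 → [8, 9, 18, 31, 31]
22 → replaces 31 → [8, 9, 18, 22, 31]
23 → replaces 31 → [8, 9, 18, 22, 23]
16 → replaces 18 → [8, 9, 16, 22, 23]
27 → extends → [8, 9, 16, 22, 23, 27]
6 → replaces 8 → [6, 9, 16, 22, 23, 27]
19 → replaces 22 → [6, 9, 16, 19, 23, 27]
Six tails, so the longest non-decreasing subsequence has length 6 (e.g. 8, 18, 18, 22, 23, 27).

6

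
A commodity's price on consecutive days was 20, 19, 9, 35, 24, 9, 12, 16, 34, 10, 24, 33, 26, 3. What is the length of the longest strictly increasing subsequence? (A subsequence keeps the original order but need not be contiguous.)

Let dp[i] be the length of the longest such subsequence ending at index i:
i:      1  2  3  4  5  6  7  8  9 10 11 12 13 14
a[i]:  20 19  9 35 24  9 12 16 34 10 24 33 26  3
dp:     1  1  1  2  2  1  2  3  4  2  4  5  5  1
Maximum dp value is 5.

5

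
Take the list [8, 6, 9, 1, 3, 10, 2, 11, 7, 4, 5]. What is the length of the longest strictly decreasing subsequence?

Let dp[i] be the longest strictly decreasing subsequence ending at i:
i:      1  2  3  4  5  6  7  8  9 10 11
a[i]:   8  6  9  1  3 10  2 11  7  4  5
dp:     1  2  1  3  3  1  4  1  2  3  3
Maximum is 4.

4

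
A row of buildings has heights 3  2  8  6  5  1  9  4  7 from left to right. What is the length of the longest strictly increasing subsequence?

3

Let dp[i] be the length of the longest such subsequence ending at index i:
i:     1 2 3 4 5 6 7 8 9
a[i]:  3 2 8 6 5 1 9 4 7
dp:    1 1 2 2 2 1 3 2 3
Maximum dp value is 3.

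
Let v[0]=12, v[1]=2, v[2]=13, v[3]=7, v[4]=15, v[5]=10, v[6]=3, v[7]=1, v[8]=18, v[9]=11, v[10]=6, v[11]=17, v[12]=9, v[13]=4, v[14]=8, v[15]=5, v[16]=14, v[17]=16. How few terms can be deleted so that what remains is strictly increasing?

12

Fewest deletions = n − (longest strictly increasing subsequence).
i:      0  1  2  3  4  5  6  7  8  9 10 11 12 13 14 15 16 17
v[i]:  12  2 13  7 15 10  3  1 18 11  6 17  9  4  8  5 14 16
dp:     1  1  2  2  3  3  2  1  4  4  3  5  4  3  4  4  5  6
max dp = 6, so deletions = 18 − 6 = 12.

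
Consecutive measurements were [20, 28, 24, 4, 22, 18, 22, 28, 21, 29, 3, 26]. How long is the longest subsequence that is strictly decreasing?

Negate each value so 'decreasing' becomes 'increasing', then run patience tails on the negated sequence:
-20 → extends → [-20]
-28 → replaces -20 → [-28]
-24 → extends → [-28, -24]
-4 → extends → [-28, -24, -4]
-22 → replaces -4 → [-28, -24, -22]
-18 → extends → [-28, -24, -22, -18]
-22 → already a tail → [-28, -24, -22, -18]
-28 → already a tail → [-28, -24, -22, -18]
-21 → replaces -18 → [-28, -24, -22, -21]
-29 → replaces -28 → [-29, -24, -22, -21]
-3 → extends → [-29, -24, -22, -21, -3]
-26 → replaces -24 → [-29, -26, -22, -21, -3]
Five tails, so the longest strictly decreasing subsequence of the original has length 5.

5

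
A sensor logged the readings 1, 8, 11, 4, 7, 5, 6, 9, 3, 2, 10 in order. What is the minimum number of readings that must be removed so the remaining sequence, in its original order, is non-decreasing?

Fewest deletions = n − (longest non-decreasing subsequence).
Patience tails:
1 → extends → [1]
8 → extends → [1, 8]
11 → extends → [1, 8, 11]
4 → replaces 8 → [1, 4, 11]
7 → replaces 11 → [1, 4, 7]
5 → replaces 7 → [1, 4, 5]
6 → extends → [1, 4, 5, 6]
9 → extends → [1, 4, 5, 6, 9]
3 → replaces 4 → [1, 3, 5, 6, 9]
2 → replaces 3 → [1, 2, 5, 6, 9]
10 → extends → [1, 2, 5, 6, 9, 10]
Longest non-decreasing subsequence has length 6, so deletions = 11 − 6 = 5.

5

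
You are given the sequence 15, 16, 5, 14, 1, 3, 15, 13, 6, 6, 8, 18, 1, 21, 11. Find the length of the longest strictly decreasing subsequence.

Negate each value so 'decreasing' becomes 'increasing', then run patience tails on the negated sequence:
-15 → extends → [-15]
-16 → replaces -15 → [-16]
-5 → extends → [-16, -5]
-14 → replaces -5 → [-16, -14]
-1 → extends → [-16, -14, -1]
-3 → replaces -1 → [-16, -14, -3]
-15 → replaces -14 → [-16, -15, -3]
-13 → replaces -3 → [-16, -15, -13]
-6 → extends → [-16, -15, -13, -6]
-6 → already a tail → [-16, -15, -13, -6]
-8 → replaces -6 → [-16, -15, -13, -8]
-18 → replaces -16 → [-18, -15, -13, -8]
-1 → extends → [-18, -15, -13, -8, -1]
-21 → replaces -18 → [-21, -15, -13, -8, -1]
-11 → replaces -8 → [-21, -15, -13, -11, -1]
Five tails, so the longest strictly decreasing subsequence of the original has length 5.

5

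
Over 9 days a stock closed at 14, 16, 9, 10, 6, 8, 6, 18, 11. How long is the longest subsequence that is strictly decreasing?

4

Negate each value so 'decreasing' becomes 'increasing', then run patience tails on the negated sequence:
-14 → extends → [-14]
-16 → replaces -14 → [-16]
-9 → extends → [-16, -9]
-10 → replaces -9 → [-16, -10]
-6 → extends → [-16, -10, -6]
-8 → replaces -6 → [-16, -10, -8]
-6 → extends → [-16, -10, -8, -6]
-18 → replaces -16 → [-18, -10, -8, -6]
-11 → replaces -10 → [-18, -11, -8, -6]
Four tails, so the longest strictly decreasing subsequence of the original has length 4.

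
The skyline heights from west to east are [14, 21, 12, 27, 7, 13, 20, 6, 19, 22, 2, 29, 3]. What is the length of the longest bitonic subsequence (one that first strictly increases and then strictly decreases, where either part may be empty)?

6

inc[i] = longest strictly increasing subsequence ending at i; dec[i] = longest strictly decreasing subsequence starting at i:
i:      1  2  3  4  5  6  7  8  9 10 11 12 13
a[i]:  14 21 12 27  7 13 20  6 19 22  2 29  3
inc:    1  2  1  3  1  2  3  1  3  4  1  5  2
dec:    5  5  4  4  3  3  3  2  2  2  1  2  1
Best peak at i=2 (value 21): inc=2, dec=5, length 2+5−1 = 6.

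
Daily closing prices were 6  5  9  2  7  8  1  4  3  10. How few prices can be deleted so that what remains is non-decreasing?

Fewest deletions = n − (longest non-decreasing subsequence).
Patience tails:
6 → extends → [6]
5 → replaces 6 → [5]
9 → extends → [5, 9]
2 → replaces 5 → [2, 9]
7 → replaces 9 → [2, 7]
8 → extends → [2, 7, 8]
1 → replaces 2 → [1, 7, 8]
4 → replaces 7 → [1, 4, 8]
3 → replaces 4 → [1, 3, 8]
10 → extends → [1, 3, 8, 10]
Longest non-decreasing subsequence has length 4, so deletions = 10 − 4 = 6.

6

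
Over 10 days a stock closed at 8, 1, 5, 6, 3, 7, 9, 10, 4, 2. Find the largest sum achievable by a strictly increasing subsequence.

38

Let S[i] be the best sum of a strictly increasing subsequence ending at i:
i:      1  2  3  4  5  6  7  8  9 10
a[i]:   8  1  5  6  3  7  9 10  4  2
S:      8  1  6 12  4 19 28 38  8  3
Maximum is 38 (e.g. 1 + 5 + 6 + 7 + 9 + 10).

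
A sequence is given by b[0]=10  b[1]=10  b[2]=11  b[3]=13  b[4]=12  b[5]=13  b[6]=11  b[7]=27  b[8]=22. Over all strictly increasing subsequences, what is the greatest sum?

Let S[i] be the best sum of a strictly increasing subsequence ending at i:
i:      0  1  2  3  4  5  6  7  8
b[i]:  10 10 11 13 12 13 11 27 22
S:     10 10 21 34 33 46 21 73 68
Maximum is 73 (e.g. 10 + 11 + 12 + 13 + 27).

73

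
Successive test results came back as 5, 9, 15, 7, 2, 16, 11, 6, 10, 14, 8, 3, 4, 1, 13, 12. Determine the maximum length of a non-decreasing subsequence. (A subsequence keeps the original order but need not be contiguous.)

4

Let dp[i] be the length of the longest such subsequence ending at index i:
i:      1  2  3  4  5  6  7  8  9 10 11 12 13 14 15 16
a[i]:   5  9 15  7  2 16 11  6 10 14  8  3  4  1 13 12
dp:     1  2  3  2  1  4  3  2  3  4  3  2  3  1  4  4
Maximum dp value is 4.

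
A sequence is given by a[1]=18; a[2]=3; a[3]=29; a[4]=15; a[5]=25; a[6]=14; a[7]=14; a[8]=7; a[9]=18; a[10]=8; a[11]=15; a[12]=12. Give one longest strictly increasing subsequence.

3, 7, 8, 15

Patience tails give the LIS length; then backtrack through the dp parents:
18 → extends → [18]
3 → replaces 18 → [3]
29 → extends → [3, 29]
15 → replaces 29 → [3, 15]
25 → extends → [3, 15, 25]
14 → replaces 15 → [3, 14, 25]
14 → already a tail → [3, 14, 25]
7 → replaces 14 → [3, 7, 25]
18 → replaces 25 → [3, 7, 18]
8 → replaces 18 → [3, 7, 8]
15 → extends → [3, 7, 8, 15]
12 → replaces 15 → [3, 7, 8, 12]
Length 4; one witness is 3, 7, 8, 15.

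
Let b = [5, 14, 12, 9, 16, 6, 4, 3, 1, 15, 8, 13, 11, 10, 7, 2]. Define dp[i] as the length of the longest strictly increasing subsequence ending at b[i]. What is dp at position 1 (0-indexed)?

dp[i] = 1 + max{dp[j] : j<i, b[j]<b[i]} (or 1 if no such j):
i:      0  1  2  3  4  5  6  7  8  9 10 11 12 13 14 15
b[i]:   5 14 12  9 16  6  4  3  1 15  8 13 11 10  7  2
dp:     1  2  2  2  3  2  1  1  1  3  3  4  4  4  3  2
At index 1 the value is 2.

2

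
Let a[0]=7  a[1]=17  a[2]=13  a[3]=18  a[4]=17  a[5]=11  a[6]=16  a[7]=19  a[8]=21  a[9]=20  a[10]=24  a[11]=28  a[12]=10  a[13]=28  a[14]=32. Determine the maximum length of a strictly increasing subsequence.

Track the smallest tail for each achievable length (strict):
7 → extends → [7]
17 → extends → [7, 17]
13 → replaces 17 → [7, 13]
18 → extends → [7, 13, 18]
17 → replaces 18 → [7, 13, 17]
11 → replaces 13 → [7, 11, 17]
16 → replaces 17 → [7, 11, 16]
19 → extends → [7, 11, 16, 19]
21 → extends → [7, 11, 16, 19, 21]
20 → replaces 21 → [7, 11, 16, 19, 20]
24 → extends → [7, 11, 16, 19, 20, 24]
28 → extends → [7, 11, 16, 19, 20, 24, 28]
10 → replaces 11 → [7, 10, 16, 19, 20, 24, 28]
28 → already a tail → [7, 10, 16, 19, 20, 24, 28]
32 → extends → [7, 10, 16, 19, 20, 24, 28, 32]
Eight tails, so the longest strictly increasing subsequence has length 8 (e.g. 7, 17, 18, 19, 21, 24, 28, 32).

8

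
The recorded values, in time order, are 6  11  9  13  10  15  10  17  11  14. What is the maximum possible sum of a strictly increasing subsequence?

62

Let S[i] be the best sum of a strictly increasing subsequence ending at i:
i:      1  2  3  4  5  6  7  8  9 10
a[i]:   6 11  9 13 10 15 10 17 11 14
S:      6 17 15 30 25 45 25 62 36 50
Maximum is 62 (e.g. 6 + 11 + 13 + 15 + 17).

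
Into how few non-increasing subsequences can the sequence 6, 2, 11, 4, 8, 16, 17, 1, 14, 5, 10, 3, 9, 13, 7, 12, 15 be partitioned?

6

The minimum number of non-increasing subsequences covering a sequence equals the length of its longest strictly increasing subsequence.
LIS length is 6 (e.g. 2, 4, 8, 10, 13, 15), so 6 piles are needed.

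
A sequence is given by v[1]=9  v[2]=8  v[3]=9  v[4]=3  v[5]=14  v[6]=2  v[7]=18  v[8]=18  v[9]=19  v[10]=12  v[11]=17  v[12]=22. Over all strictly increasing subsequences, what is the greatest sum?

90

Let S[i] be the best sum of a strictly increasing subsequence ending at i:
i:      1  2  3  4  5  6  7  8  9 10 11 12
v[i]:   9  8  9  3 14  2 18 18 19 12 17 22
S:      9  8 17  3 31  2 49 49 68 29 48 90
Maximum is 90 (e.g. 8 + 9 + 14 + 18 + 19 + 22).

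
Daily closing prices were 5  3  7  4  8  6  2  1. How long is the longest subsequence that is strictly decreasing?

4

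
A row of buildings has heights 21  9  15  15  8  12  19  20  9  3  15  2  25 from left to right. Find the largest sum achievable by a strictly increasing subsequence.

Let S[i] be the best sum of a strictly increasing subsequence ending at i:
i:      1  2  3  4  5  6  7  8  9 10 11 12 13
a[i]:  21  9 15 15  8 12 19 20  9  3 15  2 25
S:     21  9 24 24  8 21 43 63 17  3 36  2 88
Maximum is 88 (e.g. 9 + 15 + 19 + 20 + 25).

88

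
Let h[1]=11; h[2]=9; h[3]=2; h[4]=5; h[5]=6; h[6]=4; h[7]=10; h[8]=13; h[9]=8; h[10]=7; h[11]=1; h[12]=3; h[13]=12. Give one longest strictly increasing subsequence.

Patience tails give the LIS length; then backtrack through the dp parents:
11 → extends → [11]
9 → replaces 11 → [9]
2 → replaces 9 → [2]
5 → extends → [2, 5]
6 → extends → [2, 5, 6]
4 → replaces 5 → [2, 4, 6]
10 → extends → [2, 4, 6, 10]
13 → extends → [2, 4, 6, 10, 13]
8 → replaces 10 → [2, 4, 6, 8, 13]
7 → replaces 8 → [2, 4, 6, 7, 13]
1 → replaces 2 → [1, 4, 6, 7, 13]
3 → replaces 4 → [1, 3, 6, 7, 13]
12 → replaces 13 → [1, 3, 6, 7, 12]
Length 5; one witness is 2, 5, 6, 10, 13.

2, 5, 6, 10, 13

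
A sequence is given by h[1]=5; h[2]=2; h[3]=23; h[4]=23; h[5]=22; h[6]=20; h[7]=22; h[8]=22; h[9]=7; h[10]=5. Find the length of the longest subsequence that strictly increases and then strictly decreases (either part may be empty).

inc[i] = longest strictly increasing subsequence ending at i; dec[i] = longest strictly decreasing subsequence starting at i:
i:      1  2  3  4  5  6  7  8  9 10
h[i]:   5  2 23 23 22 20 22 22  7  5
inc:    1  1  2  2  2  2  3  3  2  2
dec:    2  1  5  5  4  3  3  3  2  1
Best peak at i=3 (value 23): inc=2, dec=5, length 2+5−1 = 6.

6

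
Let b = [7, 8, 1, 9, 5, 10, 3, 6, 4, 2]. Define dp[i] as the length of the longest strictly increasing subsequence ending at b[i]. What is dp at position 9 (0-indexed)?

2

dp[i] = 1 + max{dp[j] : j<i, b[j]<b[i]} (or 1 if no such j):
i:      0  1  2  3  4  5  6  7  8  9
b[i]:   7  8  1  9  5 10  3  6  4  2
dp:     1  2  1  3  2  4  2  3  3  2
At index 9 the value is 2.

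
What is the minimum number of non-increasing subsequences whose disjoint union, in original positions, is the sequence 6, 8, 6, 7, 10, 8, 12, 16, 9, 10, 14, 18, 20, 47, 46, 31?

The minimum number of non-increasing subsequences covering a sequence equals the length of its longest strictly increasing subsequence.
LIS length is 9 (e.g. 6, 7, 8, 9, 10, 14, 18, 20, 47), so 9 piles are needed.

9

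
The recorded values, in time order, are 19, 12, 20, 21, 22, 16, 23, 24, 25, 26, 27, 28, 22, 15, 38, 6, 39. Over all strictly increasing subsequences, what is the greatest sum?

Let S[i] be the best sum of a strictly increasing subsequence ending at i:
i:       1   2   3   4   5   6   7   8   9  10  11  12  13  14  15  16  17
a[i]:   19  12  20  21  22  16  23  24  25  26  27  28  22  15  38   6  39
S:      19  12  39  60  82  28 105 129 154 180 207 235  82  27 273   6 312
Maximum is 312 (e.g. 19 + 20 + 21 + 22 + 23 + 24 + 25 + 26 + 27 + 28 + 38 + 39).

312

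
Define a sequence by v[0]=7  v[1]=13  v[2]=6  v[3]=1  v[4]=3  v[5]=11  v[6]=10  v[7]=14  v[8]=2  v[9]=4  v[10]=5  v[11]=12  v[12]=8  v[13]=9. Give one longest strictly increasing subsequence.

1, 3, 4, 5, 8, 9

Patience tails give the LIS length; then backtrack through the dp parents:
7 → extends → [7]
13 → extends → [7, 13]
6 → replaces 7 → [6, 13]
1 → replaces 6 → [1, 13]
3 → replaces 13 → [1, 3]
11 → extends → [1, 3, 11]
10 → replaces 11 → [1, 3, 10]
14 → extends → [1, 3, 10, 14]
2 → replaces 3 → [1, 2, 10, 14]
4 → replaces 10 → [1, 2, 4, 14]
5 → replaces 14 → [1, 2, 4, 5]
12 → extends → [1, 2, 4, 5, 12]
8 → replaces 12 → [1, 2, 4, 5, 8]
9 → extends → [1, 2, 4, 5, 8, 9]
Length 6; one witness is 1, 3, 4, 5, 8, 9.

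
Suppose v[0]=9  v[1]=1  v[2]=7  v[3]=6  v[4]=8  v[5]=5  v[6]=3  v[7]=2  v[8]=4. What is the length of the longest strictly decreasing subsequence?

Negate each value so 'decreasing' becomes 'increasing', then run patience tails on the negated sequence:
-9 → extends → [-9]
-1 → extends → [-9, -1]
-7 → replaces -1 → [-9, -7]
-6 → extends → [-9, -7, -6]
-8 → replaces -7 → [-9, -8, -6]
-5 → extends → [-9, -8, -6, -5]
-3 → extends → [-9, -8, -6, -5, -3]
-2 → extends → [-9, -8, -6, -5, -3, -2]
-4 → replaces -3 → [-9, -8, -6, -5, -4, -2]
Six tails, so the longest strictly decreasing subsequence of the original has length 6.

6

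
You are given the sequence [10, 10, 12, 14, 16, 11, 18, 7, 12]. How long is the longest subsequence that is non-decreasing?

Let dp[i] be the length of the longest such subsequence ending at index i:
i:      1  2  3  4  5  6  7  8  9
a[i]:  10 10 12 14 16 11 18  7 12
dp:     1  2  3  4  5  3  6  1  4
Maximum dp value is 6.

6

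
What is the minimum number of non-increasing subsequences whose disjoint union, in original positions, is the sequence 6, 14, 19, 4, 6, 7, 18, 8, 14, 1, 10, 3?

The minimum number of non-increasing subsequences covering a sequence equals the length of its longest strictly increasing subsequence.
LIS length is 5 (e.g. 4, 6, 7, 8, 14), so 5 piles are needed.

5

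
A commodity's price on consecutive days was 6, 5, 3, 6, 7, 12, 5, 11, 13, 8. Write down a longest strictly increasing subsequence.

5, 6, 7, 12, 13

Patience tails give the LIS length; then backtrack through the dp parents:
6 → extends → [6]
5 → replaces 6 → [5]
3 → replaces 5 → [3]
6 → extends → [3, 6]
7 → extends → [3, 6, 7]
12 → extends → [3, 6, 7, 12]
5 → replaces 6 → [3, 5, 7, 12]
11 → replaces 12 → [3, 5, 7, 11]
13 → extends → [3, 5, 7, 11, 13]
8 → replaces 11 → [3, 5, 7, 8, 13]
Length 5; one witness is 5, 6, 7, 12, 13.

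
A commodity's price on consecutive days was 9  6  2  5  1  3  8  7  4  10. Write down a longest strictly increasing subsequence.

2, 5, 8, 10

Patience tails give the LIS length; then backtrack through the dp parents:
9 → extends → [9]
6 → replaces 9 → [6]
2 → replaces 6 → [2]
5 → extends → [2, 5]
1 → replaces 2 → [1, 5]
3 → replaces 5 → [1, 3]
8 → extends → [1, 3, 8]
7 → replaces 8 → [1, 3, 7]
4 → replaces 7 → [1, 3, 4]
10 → extends → [1, 3, 4, 10]
Length 4; one witness is 2, 5, 8, 10.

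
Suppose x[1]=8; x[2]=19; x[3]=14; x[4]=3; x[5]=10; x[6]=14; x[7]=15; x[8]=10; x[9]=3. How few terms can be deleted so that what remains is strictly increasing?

Fewest deletions = n − (longest strictly increasing subsequence).
i:      1  2  3  4  5  6  7  8  9
x[i]:   8 19 14  3 10 14 15 10  3
dp:     1  2  2  1  2  3  4  2  1
max dp = 4, so deletions = 9 − 4 = 5.

5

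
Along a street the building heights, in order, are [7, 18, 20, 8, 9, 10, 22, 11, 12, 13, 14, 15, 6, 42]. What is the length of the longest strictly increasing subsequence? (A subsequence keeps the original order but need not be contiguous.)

10

Track the smallest tail for each achievable length (strict):
7 → extends → [7]
18 → extends → [7, 18]
20 → extends → [7, 18, 20]
8 → replaces 18 → [7, 8, 20]
9 → replaces 20 → [7, 8, 9]
10 → extends → [7, 8, 9, 10]
22 → extends → [7, 8, 9, 10, 22]
11 → replaces 22 → [7, 8, 9, 10, 11]
12 → extends → [7, 8, 9, 10, 11, 12]
13 → extends → [7, 8, 9, 10, 11, 12, 13]
14 → extends → [7, 8, 9, 10, 11, 12, 13, 14]
15 → extends → [7, 8, 9, 10, 11, 12, 13, 14, 15]
6 → replaces 7 → [6, 8, 9, 10, 11, 12, 13, 14, 15]
42 → extends → [6, 8, 9, 10, 11, 12, 13, 14, 15, 42]
Ten tails, so the longest strictly increasing subsequence has length 10 (e.g. 7, 8, 9, 10, 11, 12, 13, 14, 15, 42).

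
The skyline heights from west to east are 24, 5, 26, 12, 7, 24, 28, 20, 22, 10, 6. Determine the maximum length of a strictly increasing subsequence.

4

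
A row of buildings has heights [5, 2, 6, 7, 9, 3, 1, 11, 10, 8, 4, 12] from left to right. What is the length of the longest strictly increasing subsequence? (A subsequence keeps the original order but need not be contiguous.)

6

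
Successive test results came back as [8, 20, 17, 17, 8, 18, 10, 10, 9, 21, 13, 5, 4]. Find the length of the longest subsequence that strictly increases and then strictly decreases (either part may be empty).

inc[i] = longest strictly increasing subsequence ending at i; dec[i] = longest strictly decreasing subsequence starting at i:
i:      1  2  3  4  5  6  7  8  9 10 11 12 13
a[i]:   8 20 17 17  8 18 10 10  9 21 13  5  4
inc:    1  2  2  2  1  3  2  2  2  4  3  1  1
dec:    3  6  5  5  3  5  4  4  3  4  3  2  1
Best peak at i=2 (value 20): inc=2, dec=6, length 2+6−1 = 7.

7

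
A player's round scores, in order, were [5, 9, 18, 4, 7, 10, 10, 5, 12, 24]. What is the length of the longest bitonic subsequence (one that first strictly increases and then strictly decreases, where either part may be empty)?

5

inc[i] = longest strictly increasing subsequence ending at i; dec[i] = longest strictly decreasing subsequence starting at i:
i:      1  2  3  4  5  6  7  8  9 10
a[i]:   5  9 18  4  7 10 10  5 12 24
inc:    1  2  3  1  2  3  3  2  4  5
dec:    2  3  3  1  2  2  2  1  1  1
Best peak at i=3 (value 18): inc=3, dec=3, length 3+3−1 = 5.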